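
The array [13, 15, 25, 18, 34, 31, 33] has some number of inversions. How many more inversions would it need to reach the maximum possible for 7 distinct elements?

18 inversions short

Maximum inversions for 7 distinct elements is C(7, 2) = 7·6/2 = 21.
Current inversions — for each element, count later smaller elements:
13: 0
15: 0
25: 1
18: 0
34: 2
31: 0
33: 0
Current total: 0 + 0 + 1 + 0 + 2 + 0 + 0 = 3
Shortfall: 21 − 3 = 18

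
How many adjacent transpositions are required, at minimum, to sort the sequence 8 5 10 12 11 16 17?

2 swaps

Minimum adjacent swaps = number of inversions (each swap of adjacent out-of-order elements removes one inversion and no swap can remove more).
Count inversions — for each element, later elements that are smaller:
8: 5 → 1
5: none → 0
10: none → 0
12: 11 → 1
11: none → 0
16: none → 0
17: none → 0
Total inversions: 1 + 0 + 0 + 1 + 0 + 0 + 0 = 2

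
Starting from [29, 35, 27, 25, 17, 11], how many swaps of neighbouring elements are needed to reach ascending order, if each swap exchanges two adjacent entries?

The minimum number of adjacent swaps to sort an array equals its inversion count, since every such swap removes exactly one inversion.
Count inversions — for each element, later elements that are smaller:
29: 27, 25, 17, 11 → 4
35: 27, 25, 17, 11 → 4
27: 25, 17, 11 → 3
25: 17, 11 → 2
17: 11 → 1
11: none → 0
Total inversions: 4 + 4 + 3 + 2 + 1 + 0 = 14

14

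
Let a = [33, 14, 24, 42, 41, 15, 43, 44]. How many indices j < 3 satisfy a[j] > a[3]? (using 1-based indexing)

The element at index 3 is 24.
Elements before it: 33, 14
Those larger than 24: 33

1 such element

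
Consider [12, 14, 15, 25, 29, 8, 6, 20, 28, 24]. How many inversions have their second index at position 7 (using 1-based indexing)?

6

The element at index 7 is 6.
Elements before it: 12, 14, 15, 25, 29, 8
Those larger than 6: 12, 14, 15, 25, 29, 8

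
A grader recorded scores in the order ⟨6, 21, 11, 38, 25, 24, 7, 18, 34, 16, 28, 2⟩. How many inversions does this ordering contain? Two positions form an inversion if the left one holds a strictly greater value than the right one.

Element-by-element contributions:
6 → 2 → 1
21 → 11, 7, 18, 16, 2 → 5
11 → 7, 2 → 2
38 → 25, 24, 7, 18, 34, 16, 28, 2 → 8
25 → 24, 7, 18, 16, 2 → 5
24 → 7, 18, 16, 2 → 4
7 → 2 → 1
18 → 16, 2 → 2
34 → 16, 28, 2 → 3
16 → 2 → 1
28 → 2 → 1
2 → none → 0
Sum: 1 + 5 + 2 + 8 + 5 + 4 + 1 + 2 + 3 + 1 + 1 + 0 = 33

33 inversions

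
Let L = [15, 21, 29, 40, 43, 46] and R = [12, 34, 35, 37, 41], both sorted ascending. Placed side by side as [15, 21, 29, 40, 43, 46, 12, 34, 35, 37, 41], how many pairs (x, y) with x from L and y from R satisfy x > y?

Split inversions: 17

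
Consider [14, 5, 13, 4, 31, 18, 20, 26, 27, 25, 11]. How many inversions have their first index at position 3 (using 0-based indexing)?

0 such elements

The element at index 3 is 4.
Elements after it: 31, 18, 20, 26, 27, 25, 11
None of them are smaller than 4.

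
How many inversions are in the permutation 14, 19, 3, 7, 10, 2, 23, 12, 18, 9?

22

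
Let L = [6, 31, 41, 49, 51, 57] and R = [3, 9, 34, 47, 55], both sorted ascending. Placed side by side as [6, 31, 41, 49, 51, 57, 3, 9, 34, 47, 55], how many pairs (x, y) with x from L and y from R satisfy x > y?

Take each right-half value and tally the left-half values above it:
r = 3: 6, 31, 41, 49, 51, 57 → 6
r = 9: 31, 41, 49, 51, 57 → 5
r = 34: 41, 49, 51, 57 → 4
r = 47: 49, 51, 57 → 3
r = 55: 57 → 1
Cross-inversions: 6 + 5 + 4 + 3 + 1 = 19

19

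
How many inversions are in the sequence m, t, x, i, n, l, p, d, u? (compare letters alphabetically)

Sweep left to right; for each value list the smaller values that follow it:
m: 3
t: 5
x: 6
i: 1
n: 2
l: 1
p: 1
d: 0
u: 0
Sum: 3 + 5 + 6 + 1 + 2 + 1 + 1 + 0 + 0 = 19

19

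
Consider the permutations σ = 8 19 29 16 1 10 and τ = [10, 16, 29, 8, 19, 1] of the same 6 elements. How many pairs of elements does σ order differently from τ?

Assign each item its position (1..6) in the first ordering, then rewrite the second ordering as that position sequence:
positions: 8→1, 19→2, 29→3, 16→4, 1→5, 10→6
second ordering as positions: [6, 4, 3, 1, 2, 5]
Discordant pairs = inversions in this position sequence.
6: 4, 3, 1, 2, 5 → 5
4: 3, 1, 2 → 3
3: 1, 2 → 2
1: 0
2: 0
5: 0
Total: 5 + 3 + 2 + 0 + 0 + 0 = 10

10 discordant pairs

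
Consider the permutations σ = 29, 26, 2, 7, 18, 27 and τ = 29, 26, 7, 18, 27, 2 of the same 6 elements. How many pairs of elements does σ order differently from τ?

3

Assign each item its position (1..6) in the first ordering, then rewrite the second ordering as that position sequence:
positions: 29→1, 26→2, 2→3, 7→4, 18→5, 27→6
second ordering as positions: [1, 2, 4, 5, 6, 3]
Discordant pairs = inversions in this position sequence.
1: 0
2: 0
4: 3 → 1
5: 3 → 1
6: 3 → 1
3: 0
Total: 0 + 0 + 1 + 1 + 1 + 0 = 3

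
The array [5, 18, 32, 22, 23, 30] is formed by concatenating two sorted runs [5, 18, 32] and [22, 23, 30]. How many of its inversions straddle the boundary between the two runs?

Take each right-half value and tally the left-half values above it:
r = 22: 32 → 1
r = 23: 32 → 1
r = 30: 32 → 1
Cross-inversions: 1 + 1 + 1 = 3

3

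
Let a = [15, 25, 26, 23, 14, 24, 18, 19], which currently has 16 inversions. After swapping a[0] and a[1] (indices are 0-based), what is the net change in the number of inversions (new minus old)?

+1

Positions 0 and 1 hold 15 and 25; after swapping, the array is [25, 15, 26, 23, 14, 24, 18, 19].
Count, for each position, how many later elements it exceeds:
25 → 15, 23, 14, 24, 18, 19 → 6
15 → 14 → 1
26 → 23, 14, 24, 18, 19 → 5
23 → 14, 18, 19 → 3
14 → none → 0
24 → 18, 19 → 2
18 → none → 0
19 → none → 0
Sum: 6 + 1 + 5 + 3 + 0 + 2 + 0 + 0 = 17
Change: 17 − 16 = +1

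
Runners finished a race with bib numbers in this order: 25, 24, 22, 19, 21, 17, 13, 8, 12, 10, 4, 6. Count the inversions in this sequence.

62

For each element, count later entries that are smaller:
25 → 24, 22, 19, 21, 17, 13, 8, 12, 10, 4, 6 → 11
24 → 22, 19, 21, 17, 13, 8, 12, 10, 4, 6 → 10
22 → 19, 21, 17, 13, 8, 12, 10, 4, 6 → 9
19 → 17, 13, 8, 12, 10, 4, 6 → 7
21 → 17, 13, 8, 12, 10, 4, 6 → 7
17 → 13, 8, 12, 10, 4, 6 → 6
13 → 8, 12, 10, 4, 6 → 5
8 → 4, 6 → 2
12 → 10, 4, 6 → 3
10 → 4, 6 → 2
4 → none → 0
6 → none → 0
Sum: 11 + 10 + 9 + 7 + 7 + 6 + 5 + 2 + 3 + 2 + 0 + 0 = 62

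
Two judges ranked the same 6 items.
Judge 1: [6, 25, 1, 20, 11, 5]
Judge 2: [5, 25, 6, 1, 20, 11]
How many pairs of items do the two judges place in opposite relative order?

6

Assign each item its position (1..6) in the first ordering, then rewrite the second ordering as that position sequence:
positions: 6→1, 25→2, 1→3, 20→4, 11→5, 5→6
second ordering as positions: [6, 2, 1, 3, 4, 5]
Discordant pairs = inversions in this position sequence.
6: 2, 1, 3, 4, 5 → 5
2: 1 → 1
1: 0
3: 0
4: 0
5: 0
Total: 5 + 1 + 0 + 0 + 0 + 0 = 6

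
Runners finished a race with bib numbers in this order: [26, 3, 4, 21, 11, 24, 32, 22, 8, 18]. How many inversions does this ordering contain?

For each element, count later entries that are smaller:
26 → 3, 4, 21, 11, 24, 22, 8, 18 → 8
3 → none → 0
4 → none → 0
21 → 11, 8, 18 → 3
11 → 8 → 1
24 → 22, 8, 18 → 3
32 → 22, 8, 18 → 3
22 → 8, 18 → 2
8 → none → 0
18 → none → 0
Sum: 8 + 0 + 0 + 3 + 1 + 3 + 3 + 2 + 0 + 0 = 20

20 out-of-order pairs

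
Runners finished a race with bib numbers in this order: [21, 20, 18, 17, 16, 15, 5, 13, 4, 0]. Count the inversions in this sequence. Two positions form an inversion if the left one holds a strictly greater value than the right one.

Count, for each position, how many later elements it exceeds:
21 → 20, 18, 17, 16, 15, 5, 13, 4, 0 → 9
20 → 18, 17, 16, 15, 5, 13, 4, 0 → 8
18 → 17, 16, 15, 5, 13, 4, 0 → 7
17 → 16, 15, 5, 13, 4, 0 → 6
16 → 15, 5, 13, 4, 0 → 5
15 → 5, 13, 4, 0 → 4
5 → 4, 0 → 2
13 → 4, 0 → 2
4 → 0 → 1
0 → none → 0
Sum: 9 + 8 + 7 + 6 + 5 + 4 + 2 + 2 + 1 + 0 = 44

44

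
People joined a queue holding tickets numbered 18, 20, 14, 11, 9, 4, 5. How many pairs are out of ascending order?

Sweep left to right; for each value list the smaller values that follow it:
18: 5
20: 5
14: 4
11: 3
9: 2
4: 0
5: 0
Sum: 5 + 5 + 4 + 3 + 2 + 0 + 0 = 19

19 out-of-order pairs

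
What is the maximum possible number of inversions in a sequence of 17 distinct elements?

136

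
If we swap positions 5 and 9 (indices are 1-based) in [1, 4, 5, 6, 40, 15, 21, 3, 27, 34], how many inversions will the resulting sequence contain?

9

Positions 5 and 9 hold 40 and 27; after swapping, the array is [1, 4, 5, 6, 27, 15, 21, 3, 40, 34].
Count, for each position, how many later elements it exceeds:
1: 0
4: 1
5: 1
6: 1
27: 3
15: 1
21: 1
3: 0
40: 1
34: 0
Sum: 0 + 1 + 1 + 1 + 3 + 1 + 1 + 0 + 1 + 0 = 9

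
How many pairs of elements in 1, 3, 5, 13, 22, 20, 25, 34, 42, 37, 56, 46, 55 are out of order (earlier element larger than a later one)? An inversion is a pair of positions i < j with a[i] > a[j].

4 inversions

Count, for each position, how many later elements it exceeds:
1: 0
3: 0
5: 0
13: 0
22: 1
20: 0
25: 0
34: 0
42: 1
37: 0
56: 2
46: 0
55: 0
Sum: 0 + 0 + 0 + 0 + 1 + 0 + 0 + 0 + 1 + 0 + 2 + 0 + 0 = 4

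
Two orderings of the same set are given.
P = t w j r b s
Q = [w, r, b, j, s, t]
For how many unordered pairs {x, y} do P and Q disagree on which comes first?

Assign each item its position (1..6) in the first ordering, then rewrite the second ordering as that position sequence:
positions: t→1, w→2, j→3, r→4, b→5, s→6
second ordering as positions: [2, 4, 5, 3, 6, 1]
Discordant pairs = inversions in this position sequence.
2: 1 → 1
4: 3, 1 → 2
5: 3, 1 → 2
3: 1 → 1
6: 1 → 1
1: 0
Total: 1 + 2 + 2 + 1 + 1 + 0 = 7

There are 7 disagreeing pairs.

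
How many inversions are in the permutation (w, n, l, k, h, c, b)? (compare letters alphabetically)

21 inversions

Element-by-element contributions:
w: 6
n: 5
l: 4
k: 3
h: 2
c: 1
b: 0
Sum: 6 + 5 + 4 + 3 + 2 + 1 + 0 = 21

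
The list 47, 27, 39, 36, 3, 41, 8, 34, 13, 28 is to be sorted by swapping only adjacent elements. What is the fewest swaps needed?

29 swaps

Each adjacent swap fixes exactly one inversion, so the minimum swap count equals the number of inversions.
Count inversions — for each element, later elements that are smaller:
47: 27, 39, 36, 3, 41, 8, 34, 13, 28 → 9
27: 3, 8, 13 → 3
39: 36, 3, 8, 34, 13, 28 → 6
36: 3, 8, 34, 13, 28 → 5
3: none → 0
41: 8, 34, 13, 28 → 4
8: none → 0
34: 13, 28 → 2
13: none → 0
28: none → 0
Total inversions: 9 + 3 + 6 + 5 + 0 + 4 + 0 + 2 + 0 + 0 = 29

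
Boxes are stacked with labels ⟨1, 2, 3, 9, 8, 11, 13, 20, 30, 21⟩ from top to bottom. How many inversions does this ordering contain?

Element-by-element contributions:
1 → none → 0
2 → none → 0
3 → none → 0
9 → 8 → 1
8 → none → 0
11 → none → 0
13 → none → 0
20 → none → 0
30 → 21 → 1
21 → none → 0
Sum: 0 + 0 + 0 + 1 + 0 + 0 + 0 + 0 + 1 + 0 = 2

2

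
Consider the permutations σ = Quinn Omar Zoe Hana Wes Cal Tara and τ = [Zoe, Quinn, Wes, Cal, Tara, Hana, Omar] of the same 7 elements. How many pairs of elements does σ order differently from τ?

Assign each item its position (1..7) in the first ordering, then rewrite the second ordering as that position sequence:
positions: Quinn→1, Omar→2, Zoe→3, Hana→4, Wes→5, Cal→6, Tara→7
second ordering as positions: [3, 1, 5, 6, 7, 4, 2]
Discordant pairs = inversions in this position sequence.
3: 1, 2 → 2
1: 0
5: 4, 2 → 2
6: 4, 2 → 2
7: 4, 2 → 2
4: 2 → 1
2: 0
Total: 2 + 0 + 2 + 2 + 2 + 1 + 0 = 9

Discordant pairs: 9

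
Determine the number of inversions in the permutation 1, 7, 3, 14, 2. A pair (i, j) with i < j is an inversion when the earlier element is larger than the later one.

For each element, count later entries that are smaller:
1: 0
7: 2
3: 1
14: 1
2: 0
Sum: 0 + 2 + 1 + 1 + 0 = 4

There are 4 out-of-order pairs.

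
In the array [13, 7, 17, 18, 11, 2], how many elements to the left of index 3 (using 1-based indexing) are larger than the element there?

0 such elements

The element at index 3 is 17.
Elements before it: 13, 7
None of them are larger than 17.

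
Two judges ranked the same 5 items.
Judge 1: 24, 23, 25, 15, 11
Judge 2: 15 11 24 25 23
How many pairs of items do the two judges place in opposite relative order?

Assign each item its position (1..5) in the first ordering, then rewrite the second ordering as that position sequence:
positions: 24→1, 23→2, 25→3, 15→4, 11→5
second ordering as positions: [4, 5, 1, 3, 2]
Discordant pairs = inversions in this position sequence.
4: 1, 3, 2 → 3
5: 1, 3, 2 → 3
1: 0
3: 2 → 1
2: 0
Total: 3 + 3 + 0 + 1 + 0 = 7

7 discordant pairs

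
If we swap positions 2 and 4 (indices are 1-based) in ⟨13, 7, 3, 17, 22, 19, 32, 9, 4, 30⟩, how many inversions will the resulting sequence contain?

18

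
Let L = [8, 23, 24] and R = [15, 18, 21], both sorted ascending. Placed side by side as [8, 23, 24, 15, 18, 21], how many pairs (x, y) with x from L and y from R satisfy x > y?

Take each right-half value and tally the left-half values above it:
r = 15: 23, 24 → 2
r = 18: 23, 24 → 2
r = 21: 23, 24 → 2
Cross-inversions: 2 + 2 + 2 = 6

6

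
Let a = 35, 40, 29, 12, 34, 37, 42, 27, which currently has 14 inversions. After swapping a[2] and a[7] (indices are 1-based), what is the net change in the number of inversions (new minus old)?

Positions 2 and 7 hold 40 and 42; after swapping, the array is [35, 42, 29, 12, 34, 37, 40, 27].
Element-by-element contributions:
35 → 29, 12, 34, 27 → 4
42 → 29, 12, 34, 37, 40, 27 → 6
29 → 12, 27 → 2
12 → none → 0
34 → 27 → 1
37 → 27 → 1
40 → 27 → 1
27 → none → 0
Sum: 4 + 6 + 2 + 0 + 1 + 1 + 1 + 0 = 15
Change: 15 − 14 = +1

+1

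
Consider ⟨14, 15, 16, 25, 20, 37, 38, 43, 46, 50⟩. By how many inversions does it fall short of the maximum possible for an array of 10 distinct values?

Maximum inversions for 10 distinct elements is C(10, 2) = 10·9/2 = 45.
Current inversions — for each element, count later smaller elements:
14: 0
15: 0
16: 0
25: 1
20: 0
37: 0
38: 0
43: 0
46: 0
50: 0
Current total: 0 + 0 + 0 + 1 + 0 + 0 + 0 + 0 + 0 + 0 = 1
Shortfall: 45 − 1 = 44

44 inversions short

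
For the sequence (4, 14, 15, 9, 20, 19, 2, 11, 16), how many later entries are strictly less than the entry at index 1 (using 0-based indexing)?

3

The element at index 1 is 14.
Elements after it: 15, 9, 20, 19, 2, 11, 16
Those smaller than 14: 9, 2, 11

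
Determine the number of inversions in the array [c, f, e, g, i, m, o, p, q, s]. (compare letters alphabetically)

1 inversion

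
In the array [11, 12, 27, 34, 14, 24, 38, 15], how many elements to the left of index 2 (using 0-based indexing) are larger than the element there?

0

The element at index 2 is 27.
Elements before it: 11, 12
None of them are larger than 27.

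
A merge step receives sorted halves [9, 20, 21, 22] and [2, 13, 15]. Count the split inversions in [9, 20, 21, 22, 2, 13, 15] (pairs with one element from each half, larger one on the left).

10 split inversions

For each element r of the right run, count left-run elements greater than r:
r = 2: 9, 20, 21, 22 → 4
r = 13: 20, 21, 22 → 3
r = 15: 20, 21, 22 → 3
Cross-inversions: 4 + 3 + 3 = 10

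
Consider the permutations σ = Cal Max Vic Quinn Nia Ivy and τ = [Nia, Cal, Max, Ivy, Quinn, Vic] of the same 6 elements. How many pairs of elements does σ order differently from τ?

Assign each item its position (1..6) in the first ordering, then rewrite the second ordering as that position sequence:
positions: Cal→1, Max→2, Vic→3, Quinn→4, Nia→5, Ivy→6
second ordering as positions: [5, 1, 2, 6, 4, 3]
Discordant pairs = inversions in this position sequence.
5: 1, 2, 4, 3 → 4
1: 0
2: 0
6: 4, 3 → 2
4: 3 → 1
3: 0
Total: 4 + 0 + 0 + 2 + 1 + 0 = 7

7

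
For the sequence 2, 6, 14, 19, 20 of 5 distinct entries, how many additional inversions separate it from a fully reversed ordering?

10

Maximum inversions for 5 distinct elements is C(5, 2) = 5·4/2 = 10.
Current inversions — for each element, count later smaller elements:
2: 0
6: 0
14: 0
19: 0
20: 0
Current total: 0 + 0 + 0 + 0 + 0 = 0
Shortfall: 10 − 0 = 10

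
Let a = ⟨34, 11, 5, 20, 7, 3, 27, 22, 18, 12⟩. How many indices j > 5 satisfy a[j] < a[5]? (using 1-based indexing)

1

The element at index 5 is 7.
Elements after it: 3, 27, 22, 18, 12
Those smaller than 7: 3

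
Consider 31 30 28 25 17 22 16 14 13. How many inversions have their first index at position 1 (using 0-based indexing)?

The element at index 1 is 30.
Elements after it: 28, 25, 17, 22, 16, 14, 13
Those smaller than 30: 28, 25, 17, 22, 16, 14, 13

7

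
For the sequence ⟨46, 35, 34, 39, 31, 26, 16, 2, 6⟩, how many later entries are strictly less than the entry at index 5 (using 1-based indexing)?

4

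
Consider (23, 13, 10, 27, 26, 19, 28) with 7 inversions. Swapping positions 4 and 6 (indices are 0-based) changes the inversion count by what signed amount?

Positions 4 and 6 hold 26 and 28; after swapping, the array is [23, 13, 10, 27, 28, 19, 26].
For each element, count later entries that are smaller:
23 → 13, 10, 19 → 3
13 → 10 → 1
10 → none → 0
27 → 19, 26 → 2
28 → 19, 26 → 2
19 → none → 0
26 → none → 0
Sum: 3 + 1 + 0 + 2 + 2 + 0 + 0 = 8
Change: 8 − 7 = +1

+1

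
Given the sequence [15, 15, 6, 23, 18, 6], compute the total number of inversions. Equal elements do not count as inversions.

7 out-of-order pairs

Inversion pairs (indices are 0-based):
(0,2): 15 > 6
(0,5): 15 > 6
(1,2): 15 > 6
(1,5): 15 > 6
(3,4): 23 > 18
(3,5): 23 > 6
(4,5): 18 > 6
That's 7 pairs.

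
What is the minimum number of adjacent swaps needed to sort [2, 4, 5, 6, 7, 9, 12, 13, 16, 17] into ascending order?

There are 0 swaps.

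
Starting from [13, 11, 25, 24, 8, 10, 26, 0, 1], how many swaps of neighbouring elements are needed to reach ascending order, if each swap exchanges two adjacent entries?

Each adjacent swap fixes exactly one inversion, so the minimum swap count equals the number of inversions.
Count inversions — for each element, later elements that are smaller:
13: 11, 8, 10, 0, 1 → 5
11: 8, 10, 0, 1 → 4
25: 24, 8, 10, 0, 1 → 5
24: 8, 10, 0, 1 → 4
8: 0, 1 → 2
10: 0, 1 → 2
26: 0, 1 → 2
0: none → 0
1: none → 0
Total inversions: 5 + 4 + 5 + 4 + 2 + 2 + 2 + 0 + 0 = 24

24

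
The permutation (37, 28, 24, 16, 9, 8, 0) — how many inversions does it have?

Element-by-element contributions:
37 → 28, 24, 16, 9, 8, 0 → 6
28 → 24, 16, 9, 8, 0 → 5
24 → 16, 9, 8, 0 → 4
16 → 9, 8, 0 → 3
9 → 8, 0 → 2
8 → 0 → 1
0 → none → 0
Sum: 6 + 5 + 4 + 3 + 2 + 1 + 0 = 21

21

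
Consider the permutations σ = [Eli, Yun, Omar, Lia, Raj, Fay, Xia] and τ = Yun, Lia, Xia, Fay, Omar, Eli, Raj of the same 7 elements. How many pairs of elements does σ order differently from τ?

11 discordant pairs

Assign each item its position (1..7) in the first ordering, then rewrite the second ordering as that position sequence:
positions: Eli→1, Yun→2, Omar→3, Lia→4, Raj→5, Fay→6, Xia→7
second ordering as positions: [2, 4, 7, 6, 3, 1, 5]
Discordant pairs = inversions in this position sequence.
2: 1 → 1
4: 3, 1 → 2
7: 6, 3, 1, 5 → 4
6: 3, 1, 5 → 3
3: 1 → 1
1: 0
5: 0
Total: 1 + 2 + 4 + 3 + 1 + 0 + 0 = 11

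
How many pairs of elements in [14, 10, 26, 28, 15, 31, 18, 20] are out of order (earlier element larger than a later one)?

Inversions: 9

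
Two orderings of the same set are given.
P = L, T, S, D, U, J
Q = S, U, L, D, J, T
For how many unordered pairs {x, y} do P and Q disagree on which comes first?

7

Assign each item its position (1..6) in the first ordering, then rewrite the second ordering as that position sequence:
positions: L→1, T→2, S→3, D→4, U→5, J→6
second ordering as positions: [3, 5, 1, 4, 6, 2]
Discordant pairs = inversions in this position sequence.
3: 1, 2 → 2
5: 1, 4, 2 → 3
1: 0
4: 2 → 1
6: 2 → 1
2: 0
Total: 2 + 3 + 0 + 1 + 1 + 0 = 7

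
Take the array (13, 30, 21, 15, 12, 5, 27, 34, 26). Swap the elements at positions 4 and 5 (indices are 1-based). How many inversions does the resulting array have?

15

Positions 4 and 5 hold 15 and 12; after swapping, the array is [13, 30, 21, 12, 15, 5, 27, 34, 26].
Element-by-element contributions:
13: 2
30: 6
21: 3
12: 1
15: 1
5: 0
27: 1
34: 1
26: 0
Sum: 2 + 6 + 3 + 1 + 1 + 0 + 1 + 1 + 0 = 15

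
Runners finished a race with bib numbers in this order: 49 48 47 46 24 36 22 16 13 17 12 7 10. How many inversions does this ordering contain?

Element-by-element contributions:
49 → 48, 47, 46, 24, 36, 22, 16, 13, 17, 12, 7, 10 → 12
48 → 47, 46, 24, 36, 22, 16, 13, 17, 12, 7, 10 → 11
47 → 46, 24, 36, 22, 16, 13, 17, 12, 7, 10 → 10
46 → 24, 36, 22, 16, 13, 17, 12, 7, 10 → 9
24 → 22, 16, 13, 17, 12, 7, 10 → 7
36 → 22, 16, 13, 17, 12, 7, 10 → 7
22 → 16, 13, 17, 12, 7, 10 → 6
16 → 13, 12, 7, 10 → 4
13 → 12, 7, 10 → 3
17 → 12, 7, 10 → 3
12 → 7, 10 → 2
7 → none → 0
10 → none → 0
Sum: 12 + 11 + 10 + 9 + 7 + 7 + 6 + 4 + 3 + 3 + 2 + 0 + 0 = 74

Out-of-order pairs: 74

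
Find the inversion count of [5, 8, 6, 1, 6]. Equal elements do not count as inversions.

Listing every pair i<j with a[i]>a[j] (using 0-based positions):
(0,3): 5 > 1
(1,2): 8 > 6
(1,3): 8 > 1
(1,4): 8 > 6
(2,3): 6 > 1
That's 5 pairs.

5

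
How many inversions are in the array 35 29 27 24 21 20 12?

21

Count, for each position, how many later elements it exceeds:
35 → 29, 27, 24, 21, 20, 12 → 6
29 → 27, 24, 21, 20, 12 → 5
27 → 24, 21, 20, 12 → 4
24 → 21, 20, 12 → 3
21 → 20, 12 → 2
20 → 12 → 1
12 → none → 0
Sum: 6 + 5 + 4 + 3 + 2 + 1 + 0 = 21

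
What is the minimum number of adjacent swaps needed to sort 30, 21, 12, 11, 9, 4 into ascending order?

The minimum number of adjacent swaps to sort an array equals its inversion count, since every such swap removes exactly one inversion.
Count inversions — for each element, later elements that are smaller:
30: 21, 12, 11, 9, 4 → 5
21: 12, 11, 9, 4 → 4
12: 11, 9, 4 → 3
11: 9, 4 → 2
9: 4 → 1
4: none → 0
Total inversions: 5 + 4 + 3 + 2 + 1 + 0 = 15

15 swaps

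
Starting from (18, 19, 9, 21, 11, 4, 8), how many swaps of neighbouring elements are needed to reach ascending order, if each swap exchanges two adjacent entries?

Each adjacent swap fixes exactly one inversion, so the minimum swap count equals the number of inversions.
Count inversions — for each element, later elements that are smaller:
18: 9, 11, 4, 8 → 4
19: 9, 11, 4, 8 → 4
9: 4, 8 → 2
21: 11, 4, 8 → 3
11: 4, 8 → 2
4: none → 0
8: none → 0
Total inversions: 4 + 4 + 2 + 3 + 2 + 0 + 0 = 15

15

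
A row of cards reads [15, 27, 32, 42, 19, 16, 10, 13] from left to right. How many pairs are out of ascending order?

Element-by-element contributions:
15: 2
27: 4
32: 4
42: 4
19: 3
16: 2
10: 0
13: 0
Sum: 2 + 4 + 4 + 4 + 3 + 2 + 0 + 0 = 19

19 inversions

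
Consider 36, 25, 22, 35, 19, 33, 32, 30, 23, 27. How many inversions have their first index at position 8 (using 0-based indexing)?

0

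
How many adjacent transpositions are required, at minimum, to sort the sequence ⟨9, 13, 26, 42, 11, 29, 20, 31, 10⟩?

The minimum number of adjacent swaps to sort an array equals its inversion count, since every such swap removes exactly one inversion.
Count inversions — for each element, later elements that are smaller:
9: none → 0
13: 11, 10 → 2
26: 11, 20, 10 → 3
42: 11, 29, 20, 31, 10 → 5
11: 10 → 1
29: 20, 10 → 2
20: 10 → 1
31: 10 → 1
10: none → 0
Total inversions: 0 + 2 + 3 + 5 + 1 + 2 + 1 + 1 + 0 = 15

15 adjacent swaps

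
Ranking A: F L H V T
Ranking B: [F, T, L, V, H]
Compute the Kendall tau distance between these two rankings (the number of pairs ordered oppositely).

4 discordant pairs

Assign each item its position (1..5) in the first ordering, then rewrite the second ordering as that position sequence:
positions: F→1, L→2, H→3, V→4, T→5
second ordering as positions: [1, 5, 2, 4, 3]
Discordant pairs = inversions in this position sequence.
1: 0
5: 2, 4, 3 → 3
2: 0
4: 3 → 1
3: 0
Total: 0 + 3 + 0 + 1 + 0 = 4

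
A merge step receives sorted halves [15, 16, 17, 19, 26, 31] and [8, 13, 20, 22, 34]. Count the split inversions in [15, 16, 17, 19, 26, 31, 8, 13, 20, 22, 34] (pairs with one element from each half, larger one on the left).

There are 16 split inversions.

For each element r of the right run, count left-run elements greater than r:
r = 8: 15, 16, 17, 19, 26, 31 → 6
r = 13: 15, 16, 17, 19, 26, 31 → 6
r = 20: 26, 31 → 2
r = 22: 26, 31 → 2
r = 34: none → 0
Cross-inversions: 6 + 6 + 2 + 2 + 0 = 16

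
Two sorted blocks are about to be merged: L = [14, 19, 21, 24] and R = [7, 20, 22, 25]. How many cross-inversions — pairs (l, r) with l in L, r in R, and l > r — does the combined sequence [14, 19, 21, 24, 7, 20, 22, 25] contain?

Split inversions: 7

For each element r of the right run, count left-run elements greater than r:
r = 7: 14, 19, 21, 24 → 4
r = 20: 21, 24 → 2
r = 22: 24 → 1
r = 25: none → 0
Cross-inversions: 4 + 2 + 1 + 0 = 7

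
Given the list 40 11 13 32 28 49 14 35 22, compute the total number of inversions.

There are 16 inversions.

For each element, count later entries that are smaller:
40 → 11, 13, 32, 28, 14, 35, 22 → 7
11 → none → 0
13 → none → 0
32 → 28, 14, 22 → 3
28 → 14, 22 → 2
49 → 14, 35, 22 → 3
14 → none → 0
35 → 22 → 1
22 → none → 0
Sum: 7 + 0 + 0 + 3 + 2 + 3 + 0 + 1 + 0 = 16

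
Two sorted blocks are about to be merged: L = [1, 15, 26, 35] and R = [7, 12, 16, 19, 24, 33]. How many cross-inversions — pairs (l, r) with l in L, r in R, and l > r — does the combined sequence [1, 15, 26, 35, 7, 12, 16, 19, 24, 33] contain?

There are 13 cross-inversions.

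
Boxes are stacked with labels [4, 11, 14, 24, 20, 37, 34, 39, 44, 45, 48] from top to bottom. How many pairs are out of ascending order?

2 inversions

For each element, count later entries that are smaller:
4 → none → 0
11 → none → 0
14 → none → 0
24 → 20 → 1
20 → none → 0
37 → 34 → 1
34 → none → 0
39 → none → 0
44 → none → 0
45 → none → 0
48 → none → 0
Sum: 0 + 0 + 0 + 1 + 0 + 1 + 0 + 0 + 0 + 0 + 0 = 2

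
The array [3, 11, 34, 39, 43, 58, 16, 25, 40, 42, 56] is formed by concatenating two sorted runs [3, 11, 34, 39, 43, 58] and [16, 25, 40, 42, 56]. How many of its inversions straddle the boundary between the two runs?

13 cross-inversions

Count, for every r in R, how many entries of L exceed r:
r = 16: 34, 39, 43, 58 → 4
r = 25: 34, 39, 43, 58 → 4
r = 40: 43, 58 → 2
r = 42: 43, 58 → 2
r = 56: 58 → 1
Cross-inversions: 4 + 4 + 2 + 2 + 1 = 13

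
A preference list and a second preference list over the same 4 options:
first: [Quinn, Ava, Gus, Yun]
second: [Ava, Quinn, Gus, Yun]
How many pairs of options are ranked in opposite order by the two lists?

1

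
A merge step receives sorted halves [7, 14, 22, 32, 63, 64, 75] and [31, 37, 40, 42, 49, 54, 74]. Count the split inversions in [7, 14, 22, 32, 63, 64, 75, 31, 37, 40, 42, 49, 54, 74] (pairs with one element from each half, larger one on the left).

Take each right-half value and tally the left-half values above it:
r = 31: 32, 63, 64, 75 → 4
r = 37: 63, 64, 75 → 3
r = 40: 63, 64, 75 → 3
r = 42: 63, 64, 75 → 3
r = 49: 63, 64, 75 → 3
r = 54: 63, 64, 75 → 3
r = 74: 75 → 1
Cross-inversions: 4 + 3 + 3 + 3 + 3 + 3 + 1 = 20

20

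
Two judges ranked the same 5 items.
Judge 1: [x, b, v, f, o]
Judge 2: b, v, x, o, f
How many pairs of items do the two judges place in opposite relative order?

Assign each item its position (1..5) in the first ordering, then rewrite the second ordering as that position sequence:
positions: x→1, b→2, v→3, f→4, o→5
second ordering as positions: [2, 3, 1, 5, 4]
Discordant pairs = inversions in this position sequence.
2: 1 → 1
3: 1 → 1
1: 0
5: 4 → 1
4: 0
Total: 1 + 1 + 0 + 1 + 0 = 3

3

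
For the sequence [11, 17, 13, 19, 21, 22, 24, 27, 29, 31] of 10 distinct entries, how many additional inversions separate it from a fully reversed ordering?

44

Maximum inversions for 10 distinct elements is C(10, 2) = 10·9/2 = 45.
Current inversions — for each element, count later smaller elements:
11: 0
17: 1
13: 0
19: 0
21: 0
22: 0
24: 0
27: 0
29: 0
31: 0
Current total: 0 + 1 + 0 + 0 + 0 + 0 + 0 + 0 + 0 + 0 = 1
Shortfall: 45 − 1 = 44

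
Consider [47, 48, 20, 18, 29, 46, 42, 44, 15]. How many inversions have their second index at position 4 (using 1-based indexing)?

The element at index 4 is 18.
Elements before it: 47, 48, 20
Those larger than 18: 47, 48, 20

3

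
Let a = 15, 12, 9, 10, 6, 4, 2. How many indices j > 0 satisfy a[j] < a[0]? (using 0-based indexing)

The element at index 0 is 15.
Elements after it: 12, 9, 10, 6, 4, 2
Those smaller than 15: 12, 9, 10, 6, 4, 2

6 such elements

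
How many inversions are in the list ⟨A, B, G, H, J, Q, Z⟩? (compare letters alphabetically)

Inversions: 0

For each element, count later entries that are smaller:
A: 0
B: 0
G: 0
H: 0
J: 0
Q: 0
Z: 0
Sum: 0 + 0 + 0 + 0 + 0 + 0 + 0 = 0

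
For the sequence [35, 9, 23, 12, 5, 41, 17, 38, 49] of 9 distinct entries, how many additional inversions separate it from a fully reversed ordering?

24

Maximum inversions for 9 distinct elements is C(9, 2) = 9·8/2 = 36.
Current inversions — for each element, count later smaller elements:
35: 5
9: 1
23: 3
12: 1
5: 0
41: 2
17: 0
38: 0
49: 0
Current total: 5 + 1 + 3 + 1 + 0 + 2 + 0 + 0 + 0 = 12
Shortfall: 36 − 12 = 24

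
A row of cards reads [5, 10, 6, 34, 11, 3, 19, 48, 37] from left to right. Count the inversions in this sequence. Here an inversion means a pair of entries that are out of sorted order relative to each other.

For each element, count later entries that are smaller:
5: 1
10: 2
6: 1
34: 3
11: 1
3: 0
19: 0
48: 1
37: 0
Sum: 1 + 2 + 1 + 3 + 1 + 0 + 0 + 1 + 0 = 9

9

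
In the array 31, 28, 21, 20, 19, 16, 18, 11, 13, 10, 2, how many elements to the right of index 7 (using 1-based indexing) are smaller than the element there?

The element at index 7 is 18.
Elements after it: 11, 13, 10, 2
Those smaller than 18: 11, 13, 10, 2

4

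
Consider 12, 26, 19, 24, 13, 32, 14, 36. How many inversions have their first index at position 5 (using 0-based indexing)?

The element at index 5 is 32.
Elements after it: 14, 36
Those smaller than 32: 14

1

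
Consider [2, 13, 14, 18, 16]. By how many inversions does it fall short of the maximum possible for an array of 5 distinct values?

9 inversions short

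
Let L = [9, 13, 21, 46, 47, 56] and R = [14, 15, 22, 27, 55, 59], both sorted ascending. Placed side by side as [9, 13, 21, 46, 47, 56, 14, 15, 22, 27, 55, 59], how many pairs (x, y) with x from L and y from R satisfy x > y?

15

Take each right-half value and tally the left-half values above it:
r = 14: 21, 46, 47, 56 → 4
r = 15: 21, 46, 47, 56 → 4
r = 22: 46, 47, 56 → 3
r = 27: 46, 47, 56 → 3
r = 55: 56 → 1
r = 59: none → 0
Cross-inversions: 4 + 4 + 3 + 3 + 1 + 0 = 15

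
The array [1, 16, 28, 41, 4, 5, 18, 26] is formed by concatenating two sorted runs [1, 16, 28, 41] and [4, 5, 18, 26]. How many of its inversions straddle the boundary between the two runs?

For each element r of the right run, count left-run elements greater than r:
r = 4: 16, 28, 41 → 3
r = 5: 16, 28, 41 → 3
r = 18: 28, 41 → 2
r = 26: 28, 41 → 2
Cross-inversions: 3 + 3 + 2 + 2 = 10

10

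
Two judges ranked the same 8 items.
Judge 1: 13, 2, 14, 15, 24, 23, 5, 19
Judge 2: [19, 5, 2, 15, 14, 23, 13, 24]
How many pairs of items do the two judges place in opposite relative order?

Assign each item its position (1..8) in the first ordering, then rewrite the second ordering as that position sequence:
positions: 13→1, 2→2, 14→3, 15→4, 24→5, 23→6, 5→7, 19→8
second ordering as positions: [8, 7, 2, 4, 3, 6, 1, 5]
Discordant pairs = inversions in this position sequence.
8: 7, 2, 4, 3, 6, 1, 5 → 7
7: 2, 4, 3, 6, 1, 5 → 6
2: 1 → 1
4: 3, 1 → 2
3: 1 → 1
6: 1, 5 → 2
1: 0
5: 0
Total: 7 + 6 + 1 + 2 + 1 + 2 + 0 + 0 = 19

19 discordant pairs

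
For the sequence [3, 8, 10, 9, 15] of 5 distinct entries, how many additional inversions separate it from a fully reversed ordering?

9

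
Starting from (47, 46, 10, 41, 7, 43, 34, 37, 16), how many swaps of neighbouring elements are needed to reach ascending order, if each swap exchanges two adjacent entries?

Each adjacent swap fixes exactly one inversion, so the minimum swap count equals the number of inversions.
Count inversions — for each element, later elements that are smaller:
47: 46, 10, 41, 7, 43, 34, 37, 16 → 8
46: 10, 41, 7, 43, 34, 37, 16 → 7
10: 7 → 1
41: 7, 34, 37, 16 → 4
7: none → 0
43: 34, 37, 16 → 3
34: 16 → 1
37: 16 → 1
16: none → 0
Total inversions: 8 + 7 + 1 + 4 + 0 + 3 + 1 + 1 + 0 = 25

25 swaps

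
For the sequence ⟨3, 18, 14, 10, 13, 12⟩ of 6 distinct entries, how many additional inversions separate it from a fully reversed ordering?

7 inversions short

Maximum inversions for 6 distinct elements is C(6, 2) = 6·5/2 = 15.
Current inversions — for each element, count later smaller elements:
3: 0
18: 4
14: 3
10: 0
13: 1
12: 0
Current total: 0 + 4 + 3 + 0 + 1 + 0 = 8
Shortfall: 15 − 8 = 7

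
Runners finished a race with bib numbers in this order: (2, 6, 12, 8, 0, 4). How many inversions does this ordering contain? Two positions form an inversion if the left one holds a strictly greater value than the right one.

Count, for each position, how many later elements it exceeds:
2: 1
6: 2
12: 3
8: 2
0: 0
4: 0
Sum: 1 + 2 + 3 + 2 + 0 + 0 = 8

8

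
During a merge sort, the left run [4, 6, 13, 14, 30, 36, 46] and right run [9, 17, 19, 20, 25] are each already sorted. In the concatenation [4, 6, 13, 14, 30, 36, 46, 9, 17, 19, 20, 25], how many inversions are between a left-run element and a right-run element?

Count, for every r in R, how many entries of L exceed r:
r = 9: 13, 14, 30, 36, 46 → 5
r = 17: 30, 36, 46 → 3
r = 19: 30, 36, 46 → 3
r = 20: 30, 36, 46 → 3
r = 25: 30, 36, 46 → 3
Cross-inversions: 5 + 3 + 3 + 3 + 3 = 17

There are 17 split inversions.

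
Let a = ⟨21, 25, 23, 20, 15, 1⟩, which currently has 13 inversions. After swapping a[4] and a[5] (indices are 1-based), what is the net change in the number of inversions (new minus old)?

-1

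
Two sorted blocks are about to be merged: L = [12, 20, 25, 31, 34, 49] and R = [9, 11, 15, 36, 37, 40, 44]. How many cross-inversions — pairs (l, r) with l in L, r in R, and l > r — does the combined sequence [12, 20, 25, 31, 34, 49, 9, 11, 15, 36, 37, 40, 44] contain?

For each element r of the right run, count left-run elements greater than r:
r = 9: 12, 20, 25, 31, 34, 49 → 6
r = 11: 12, 20, 25, 31, 34, 49 → 6
r = 15: 20, 25, 31, 34, 49 → 5
r = 36: 49 → 1
r = 37: 49 → 1
r = 40: 49 → 1
r = 44: 49 → 1
Cross-inversions: 6 + 6 + 5 + 1 + 1 + 1 + 1 = 21

Split inversions: 21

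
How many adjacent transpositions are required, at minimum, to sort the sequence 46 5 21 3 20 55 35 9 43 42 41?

The minimum number of adjacent swaps to sort an array equals its inversion count, since every such swap removes exactly one inversion.
Count inversions — for each element, later elements that are smaller:
46: 5, 21, 3, 20, 35, 9, 43, 42, 41 → 9
5: 3 → 1
21: 3, 20, 9 → 3
3: none → 0
20: 9 → 1
55: 35, 9, 43, 42, 41 → 5
35: 9 → 1
9: none → 0
43: 42, 41 → 2
42: 41 → 1
41: none → 0
Total inversions: 9 + 1 + 3 + 0 + 1 + 5 + 1 + 0 + 2 + 1 + 0 = 23

23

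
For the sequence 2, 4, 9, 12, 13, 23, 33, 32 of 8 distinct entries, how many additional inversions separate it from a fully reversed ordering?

Maximum inversions for 8 distinct elements is C(8, 2) = 8·7/2 = 28.
Current inversions — for each element, count later smaller elements:
2: 0
4: 0
9: 0
12: 0
13: 0
23: 0
33: 1
32: 0
Current total: 0 + 0 + 0 + 0 + 0 + 0 + 1 + 0 = 1
Shortfall: 28 − 1 = 27

27 inversions short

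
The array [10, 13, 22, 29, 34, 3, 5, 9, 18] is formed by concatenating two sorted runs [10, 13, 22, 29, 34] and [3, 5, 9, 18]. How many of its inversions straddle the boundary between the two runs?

For each element r of the right run, count left-run elements greater than r:
r = 3: 10, 13, 22, 29, 34 → 5
r = 5: 10, 13, 22, 29, 34 → 5
r = 9: 10, 13, 22, 29, 34 → 5
r = 18: 22, 29, 34 → 3
Cross-inversions: 5 + 5 + 5 + 3 = 18

18 cross-inversions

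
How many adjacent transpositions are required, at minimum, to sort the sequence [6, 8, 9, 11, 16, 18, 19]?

The minimum number of adjacent swaps to sort an array equals its inversion count, since every such swap removes exactly one inversion.
Count inversions — for each element, later elements that are smaller:
6: none → 0
8: none → 0
9: none → 0
11: none → 0
16: none → 0
18: none → 0
19: none → 0
Total inversions: 0 + 0 + 0 + 0 + 0 + 0 + 0 = 0

0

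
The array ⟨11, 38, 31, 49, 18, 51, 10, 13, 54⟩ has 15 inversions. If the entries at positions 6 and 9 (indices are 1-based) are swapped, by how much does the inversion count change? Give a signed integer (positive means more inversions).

+1

Positions 6 and 9 hold 51 and 54; after swapping, the array is [11, 38, 31, 49, 18, 54, 10, 13, 51].
Count, for each position, how many later elements it exceeds:
11: 1
38: 4
31: 3
49: 3
18: 2
54: 3
10: 0
13: 0
51: 0
Sum: 1 + 4 + 3 + 3 + 2 + 3 + 0 + 0 + 0 = 16
Change: 16 − 15 = +1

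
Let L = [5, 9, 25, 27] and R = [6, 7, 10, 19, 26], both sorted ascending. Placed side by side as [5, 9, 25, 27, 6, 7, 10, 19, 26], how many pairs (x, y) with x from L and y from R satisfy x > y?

11 split inversions

Count, for every r in R, how many entries of L exceed r:
r = 6: 9, 25, 27 → 3
r = 7: 9, 25, 27 → 3
r = 10: 25, 27 → 2
r = 19: 25, 27 → 2
r = 26: 27 → 1
Cross-inversions: 3 + 3 + 2 + 2 + 1 = 11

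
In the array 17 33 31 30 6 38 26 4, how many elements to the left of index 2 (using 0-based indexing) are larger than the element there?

1 such element

The element at index 2 is 31.
Elements before it: 17, 33
Those larger than 31: 33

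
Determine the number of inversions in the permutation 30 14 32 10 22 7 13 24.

For each element, count later entries that are smaller:
30 → 14, 10, 22, 7, 13, 24 → 6
14 → 10, 7, 13 → 3
32 → 10, 22, 7, 13, 24 → 5
10 → 7 → 1
22 → 7, 13 → 2
7 → none → 0
13 → none → 0
24 → none → 0
Sum: 6 + 3 + 5 + 1 + 2 + 0 + 0 + 0 = 17

17 out-of-order pairs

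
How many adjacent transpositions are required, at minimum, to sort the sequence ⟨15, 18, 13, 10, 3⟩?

Each adjacent swap fixes exactly one inversion, so the minimum swap count equals the number of inversions.
Count inversions — for each element, later elements that are smaller:
15: 13, 10, 3 → 3
18: 13, 10, 3 → 3
13: 10, 3 → 2
10: 3 → 1
3: none → 0
Total inversions: 3 + 3 + 2 + 1 + 0 = 9

There are 9 adjacent swaps.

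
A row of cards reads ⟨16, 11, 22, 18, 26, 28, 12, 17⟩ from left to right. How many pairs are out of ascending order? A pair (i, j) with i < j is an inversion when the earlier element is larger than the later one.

There are 11 inversions.

Count, for each position, how many later elements it exceeds:
16: 2
11: 0
22: 3
18: 2
26: 2
28: 2
12: 0
17: 0
Sum: 2 + 0 + 3 + 2 + 2 + 2 + 0 + 0 = 11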